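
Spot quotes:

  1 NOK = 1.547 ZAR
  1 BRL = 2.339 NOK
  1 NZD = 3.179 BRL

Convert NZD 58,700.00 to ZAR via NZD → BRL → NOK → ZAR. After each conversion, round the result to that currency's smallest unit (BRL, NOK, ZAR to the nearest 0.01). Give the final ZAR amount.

ZAR 675,226.01

NZD 58,700.00 × 3.179 = BRL 186,607.30
BRL 186,607.30 × 2.339 = NOK 436,474.47
NOK 436,474.47 × 1.547 = ZAR 675,226.01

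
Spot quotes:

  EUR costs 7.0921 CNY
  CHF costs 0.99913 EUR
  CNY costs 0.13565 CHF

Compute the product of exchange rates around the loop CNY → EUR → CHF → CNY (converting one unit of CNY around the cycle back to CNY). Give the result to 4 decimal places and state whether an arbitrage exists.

Around CNY → EUR → CHF → CNY: 1 ÷ 7.0921 ÷ 0.99913 ÷ 0.13565 = 1.040359
Product > 1; profitable direction is CNY → EUR → CHF → CNY.

1.0404 (arbitrage exists)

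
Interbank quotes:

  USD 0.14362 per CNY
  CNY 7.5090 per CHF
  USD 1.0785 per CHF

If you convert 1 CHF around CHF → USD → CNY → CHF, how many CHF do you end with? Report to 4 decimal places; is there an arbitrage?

1.0001 (no arbitrage)

Around CHF → USD → CNY → CHF: 1 × 1.0785 ÷ 0.14362 ÷ 7.5090 = 1.000053
Product ≈ 1 (deviation 0.005%, within rounding noise).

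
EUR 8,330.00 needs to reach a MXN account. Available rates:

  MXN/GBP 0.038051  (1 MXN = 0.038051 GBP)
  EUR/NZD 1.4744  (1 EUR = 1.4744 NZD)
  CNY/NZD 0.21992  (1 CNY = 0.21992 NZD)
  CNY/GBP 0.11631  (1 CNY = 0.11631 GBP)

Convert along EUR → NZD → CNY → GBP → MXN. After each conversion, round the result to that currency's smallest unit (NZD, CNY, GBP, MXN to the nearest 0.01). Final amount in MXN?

EUR 8,330.00 × 1.4744 = NZD 12,281.75
NZD 12,281.75 ÷ 0.21992 = CNY 55,846.44
CNY 55,846.44 × 0.11631 = GBP 6,495.50
GBP 6,495.50 ÷ 0.038051 = MXN 170,705.11

MXN 170,705.11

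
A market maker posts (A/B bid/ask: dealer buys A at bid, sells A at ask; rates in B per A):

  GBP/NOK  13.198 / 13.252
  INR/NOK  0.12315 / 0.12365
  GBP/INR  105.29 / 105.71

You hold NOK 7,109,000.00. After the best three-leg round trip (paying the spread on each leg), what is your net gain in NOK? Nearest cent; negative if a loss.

Best loop NOK → INR → GBP → NOK:
NOK 7,109,000.00 ÷ 0.12365 (buy INR at ask) = INR 57,492,923.57
INR 57,492,923.57 ÷ 105.71 (buy GBP at ask) = GBP 543,874.03
GBP 543,874.03 × 13.198 (sell GBP at bid) = NOK 7,178,049.43

Net profit: NOK 69,049.43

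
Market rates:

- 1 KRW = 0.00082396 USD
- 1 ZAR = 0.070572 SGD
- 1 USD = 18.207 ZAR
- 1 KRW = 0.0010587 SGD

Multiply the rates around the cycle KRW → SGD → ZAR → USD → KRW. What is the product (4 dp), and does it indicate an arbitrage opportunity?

Around KRW → SGD → ZAR → USD → KRW: 1 × 0.0010587 ÷ 0.070572 ÷ 18.207 ÷ 0.00082396 = 0.999991
Product ≈ 1 (deviation 0.001%, within rounding noise).

1.0000 (no arbitrage)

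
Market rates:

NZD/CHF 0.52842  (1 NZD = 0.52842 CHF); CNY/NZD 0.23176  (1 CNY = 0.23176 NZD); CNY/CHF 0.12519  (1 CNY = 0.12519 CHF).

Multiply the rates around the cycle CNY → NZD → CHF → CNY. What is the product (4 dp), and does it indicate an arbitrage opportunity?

0.9782 (arbitrage exists)

Around CNY → NZD → CHF → CNY: 1 × 0.23176 × 0.52842 ÷ 0.12519 = 0.978246
Product < 1; profitable direction is CNY → CHF → NZD → CNY.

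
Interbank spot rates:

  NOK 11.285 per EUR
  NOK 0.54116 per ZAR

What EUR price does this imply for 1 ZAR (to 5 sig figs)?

ZAR/EUR = 0.047954

1 ZAR × 0.54116 = 0.54116 NOK
0.54116 NOK ÷ 11.285 = 0.0479539 EUR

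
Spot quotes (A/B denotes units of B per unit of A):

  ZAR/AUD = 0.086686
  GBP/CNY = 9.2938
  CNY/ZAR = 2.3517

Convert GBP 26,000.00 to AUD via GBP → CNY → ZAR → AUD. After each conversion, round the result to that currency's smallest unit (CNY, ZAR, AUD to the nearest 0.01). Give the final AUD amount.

GBP 26,000.00 × 9.2938 = CNY 241,638.80
CNY 241,638.80 × 2.3517 = ZAR 568,261.97
ZAR 568,261.97 × 0.086686 = AUD 49,260.36

AUD 49,260.36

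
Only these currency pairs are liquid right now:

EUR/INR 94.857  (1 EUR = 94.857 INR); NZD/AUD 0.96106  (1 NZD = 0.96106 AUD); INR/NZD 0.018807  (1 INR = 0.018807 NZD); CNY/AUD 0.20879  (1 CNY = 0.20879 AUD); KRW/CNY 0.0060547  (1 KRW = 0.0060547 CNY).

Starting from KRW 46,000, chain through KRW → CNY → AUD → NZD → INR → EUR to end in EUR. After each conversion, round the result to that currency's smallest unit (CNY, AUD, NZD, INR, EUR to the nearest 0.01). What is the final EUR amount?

EUR 33.92

KRW 46,000 × 0.0060547 = CNY 278.52
CNY 278.52 × 0.20879 = AUD 58.15
AUD 58.15 ÷ 0.96106 = NZD 60.51
NZD 60.51 ÷ 0.018807 = INR 3,217.42
INR 3,217.42 ÷ 94.857 = EUR 33.92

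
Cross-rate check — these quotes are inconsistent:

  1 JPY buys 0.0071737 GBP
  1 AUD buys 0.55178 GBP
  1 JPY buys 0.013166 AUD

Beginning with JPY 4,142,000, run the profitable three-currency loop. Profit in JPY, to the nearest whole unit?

Profit: JPY 52,563

Profitable loop is JPY → AUD → GBP → JPY:
JPY 4,142,000 × 0.013166 = AUD 54,533.57
AUD 54,533.57 × 0.55178 = GBP 30,090.53
GBP 30,090.53 ÷ 0.0071737 = JPY 4,194,563
Profit = JPY 4,194,563 − JPY 4,142,000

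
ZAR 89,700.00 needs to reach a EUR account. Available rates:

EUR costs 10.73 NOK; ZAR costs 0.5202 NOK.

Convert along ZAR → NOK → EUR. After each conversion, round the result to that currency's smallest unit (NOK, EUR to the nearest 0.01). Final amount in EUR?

EUR 4,348.74

ZAR 89,700.00 × 0.5202 = NOK 46,661.94
NOK 46,661.94 ÷ 10.73 = EUR 4,348.74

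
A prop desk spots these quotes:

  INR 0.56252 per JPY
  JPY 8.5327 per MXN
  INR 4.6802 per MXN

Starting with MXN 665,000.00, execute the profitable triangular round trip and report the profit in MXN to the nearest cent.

Profit: MXN 16,995.76

Profitable loop is MXN → JPY → INR → MXN:
MXN 665,000.00 × 8.5327 = JPY 5,674,246
JPY 5,674,246 × 0.56252 = INR 3,191,876.58
INR 3,191,876.58 ÷ 4.6802 = MXN 681,995.76
Profit = MXN 681,995.76 − MXN 665,000.00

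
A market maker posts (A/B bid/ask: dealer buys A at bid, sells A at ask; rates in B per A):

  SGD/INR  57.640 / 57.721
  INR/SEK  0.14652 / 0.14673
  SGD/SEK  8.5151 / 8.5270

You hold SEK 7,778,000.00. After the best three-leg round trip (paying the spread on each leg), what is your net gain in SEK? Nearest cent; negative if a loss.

Net profit: SEK 41,967.13

Best loop SEK → INR → SGD → SEK:
SEK 7,778,000.00 ÷ 0.14673 (buy INR at ask) = INR 53,008,927.96
INR 53,008,927.96 ÷ 57.721 (buy SGD at ask) = SGD 918,364.68
SGD 918,364.68 × 8.5151 (sell SGD at bid) = SEK 7,819,967.13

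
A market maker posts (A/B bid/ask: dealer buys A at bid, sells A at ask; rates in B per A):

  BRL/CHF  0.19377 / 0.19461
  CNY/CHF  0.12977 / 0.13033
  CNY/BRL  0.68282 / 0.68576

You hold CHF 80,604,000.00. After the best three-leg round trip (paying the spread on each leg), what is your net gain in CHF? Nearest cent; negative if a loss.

Best loop CHF → CNY → BRL → CHF:
CHF 80,604,000.00 ÷ 0.13033 (buy CNY at ask) = CNY 618,460,830.20
CNY 618,460,830.20 × 0.68282 (sell CNY at bid) = BRL 422,297,424.08
BRL 422,297,424.08 × 0.19377 (sell BRL at bid) = CHF 81,828,571.86

Net profit: CHF 1,224,571.86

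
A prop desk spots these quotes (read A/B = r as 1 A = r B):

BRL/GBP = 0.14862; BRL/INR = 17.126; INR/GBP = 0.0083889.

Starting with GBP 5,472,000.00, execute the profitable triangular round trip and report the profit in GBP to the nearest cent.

Profitable loop is GBP → INR → BRL → GBP:
GBP 5,472,000.00 ÷ 0.0083889 = INR 652,290,526.77
INR 652,290,526.77 ÷ 17.126 = BRL 38,087,733.67
BRL 38,087,733.67 × 0.14862 = GBP 5,660,598.98
Profit = GBP 5,660,598.98 − GBP 5,472,000.00

Profit: GBP 188,598.98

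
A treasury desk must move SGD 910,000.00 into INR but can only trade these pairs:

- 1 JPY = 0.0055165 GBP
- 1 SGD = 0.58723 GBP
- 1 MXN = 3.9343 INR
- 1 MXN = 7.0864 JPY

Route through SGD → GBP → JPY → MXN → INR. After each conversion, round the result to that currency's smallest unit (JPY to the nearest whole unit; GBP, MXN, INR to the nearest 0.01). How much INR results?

SGD 910,000.00 × 0.58723 = GBP 534,379.30
GBP 534,379.30 ÷ 0.0055165 = JPY 96,869,265
JPY 96,869,265 ÷ 7.0864 = MXN 13,669,742.75
MXN 13,669,742.75 × 3.9343 = INR 53,780,868.90

INR 53,780,868.90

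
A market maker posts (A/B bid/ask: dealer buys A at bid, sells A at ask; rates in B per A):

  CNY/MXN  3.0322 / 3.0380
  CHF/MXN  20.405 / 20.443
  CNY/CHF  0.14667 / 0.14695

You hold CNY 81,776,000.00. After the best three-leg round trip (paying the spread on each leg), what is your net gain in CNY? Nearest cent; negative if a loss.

Best loop CNY → MXN → CHF → CNY:
CNY 81,776,000.00 × 3.0322 (sell CNY at bid) = MXN 247,961,187.20
MXN 247,961,187.20 ÷ 20.443 (buy CHF at ask) = CHF 12,129,393.30
CHF 12,129,393.30 ÷ 0.14695 (buy CNY at ask) = CNY 82,540,954.74

Net profit: CNY 764,954.74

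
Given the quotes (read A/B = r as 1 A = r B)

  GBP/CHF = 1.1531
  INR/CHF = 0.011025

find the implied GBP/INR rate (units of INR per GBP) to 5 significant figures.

GBP/INR = 104.59

1 GBP × 1.1531 = 1.1531 CHF
1.1531 CHF ÷ 0.011025 = 104.59 INR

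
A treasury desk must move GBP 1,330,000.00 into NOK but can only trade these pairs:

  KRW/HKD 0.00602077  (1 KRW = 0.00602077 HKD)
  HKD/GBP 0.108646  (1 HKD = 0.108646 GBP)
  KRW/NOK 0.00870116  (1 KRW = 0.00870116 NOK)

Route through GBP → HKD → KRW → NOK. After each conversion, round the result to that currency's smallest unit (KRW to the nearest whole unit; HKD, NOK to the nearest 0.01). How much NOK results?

NOK 17,691,433.21

GBP 1,330,000.00 ÷ 0.108646 = HKD 12,241,591.96
HKD 12,241,591.96 ÷ 0.00602077 = KRW 2,033,226,973
KRW 2,033,226,973 × 0.00870116 = NOK 17,691,433.21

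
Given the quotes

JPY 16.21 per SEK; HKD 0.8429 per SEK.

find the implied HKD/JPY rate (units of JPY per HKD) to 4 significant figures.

1 HKD ÷ 0.8429 = 1.18638 SEK
1.18638 SEK × 16.21 = 19.2312 JPY

HKD/JPY = 19.23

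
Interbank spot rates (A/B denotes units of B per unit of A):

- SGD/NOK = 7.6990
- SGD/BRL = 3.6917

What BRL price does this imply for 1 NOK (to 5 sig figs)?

NOK/BRL = 0.47950

1 NOK ÷ 7.6990 = 0.129887 SGD
0.129887 SGD × 3.6917 = 0.479504 BRL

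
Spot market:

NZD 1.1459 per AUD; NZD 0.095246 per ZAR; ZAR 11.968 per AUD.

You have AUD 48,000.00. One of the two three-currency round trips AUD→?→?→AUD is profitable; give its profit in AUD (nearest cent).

Profit: AUD 252.48

Profitable loop is AUD → NZD → ZAR → AUD:
AUD 48,000.00 × 1.1459 = NZD 55,003.20
NZD 55,003.20 ÷ 0.095246 = ZAR 577,485.67
ZAR 577,485.67 ÷ 11.968 = AUD 48,252.48
Profit = AUD 48,252.48 − AUD 48,000.00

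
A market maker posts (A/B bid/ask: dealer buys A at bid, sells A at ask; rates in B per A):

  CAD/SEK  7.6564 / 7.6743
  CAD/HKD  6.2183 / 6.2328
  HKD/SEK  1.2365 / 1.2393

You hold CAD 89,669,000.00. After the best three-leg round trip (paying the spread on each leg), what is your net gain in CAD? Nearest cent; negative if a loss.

Net profit: CAD 170,917.69

Best loop CAD → HKD → SEK → CAD:
CAD 89,669,000.00 × 6.2183 (sell CAD at bid) = HKD 557,588,742.70
HKD 557,588,742.70 × 1.2365 (sell HKD at bid) = SEK 689,458,480.35
SEK 689,458,480.35 ÷ 7.6743 (buy CAD at ask) = CAD 89,839,917.69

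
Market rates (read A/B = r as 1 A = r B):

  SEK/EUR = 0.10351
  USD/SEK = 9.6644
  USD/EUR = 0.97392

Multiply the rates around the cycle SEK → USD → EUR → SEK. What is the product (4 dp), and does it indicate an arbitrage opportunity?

Around SEK → USD → EUR → SEK: 1 ÷ 9.6644 × 0.97392 ÷ 0.10351 = 0.973568
Product < 1; profitable direction is SEK → EUR → USD → SEK.

0.9736 (arbitrage exists)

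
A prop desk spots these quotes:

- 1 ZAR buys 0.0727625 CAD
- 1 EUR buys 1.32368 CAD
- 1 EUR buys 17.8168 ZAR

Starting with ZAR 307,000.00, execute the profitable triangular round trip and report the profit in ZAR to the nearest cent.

Profitable loop is ZAR → EUR → CAD → ZAR:
ZAR 307,000.00 ÷ 17.8168 = EUR 17,230.93
EUR 17,230.93 × 1.32368 = CAD 22,808.23
CAD 22,808.23 ÷ 0.0727625 = ZAR 313,461.40
Profit = ZAR 313,461.40 − ZAR 307,000.00

Profit: ZAR 6,461.40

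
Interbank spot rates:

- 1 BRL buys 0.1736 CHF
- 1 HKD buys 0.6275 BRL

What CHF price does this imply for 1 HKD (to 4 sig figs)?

HKD/CHF = 0.1089

1 HKD × 0.6275 = 0.6275 BRL
0.6275 BRL × 0.1736 = 0.108934 CHF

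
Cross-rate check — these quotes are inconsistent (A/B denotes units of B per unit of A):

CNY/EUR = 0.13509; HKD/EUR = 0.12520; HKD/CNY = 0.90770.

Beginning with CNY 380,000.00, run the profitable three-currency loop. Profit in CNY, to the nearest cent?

Profit: CNY 7,991.66

Profitable loop is CNY → HKD → EUR → CNY:
CNY 380,000.00 ÷ 0.90770 = HKD 418,640.52
HKD 418,640.52 × 0.12520 = EUR 52,413.79
EUR 52,413.79 ÷ 0.13509 = CNY 387,991.66
Profit = CNY 387,991.66 − CNY 380,000.00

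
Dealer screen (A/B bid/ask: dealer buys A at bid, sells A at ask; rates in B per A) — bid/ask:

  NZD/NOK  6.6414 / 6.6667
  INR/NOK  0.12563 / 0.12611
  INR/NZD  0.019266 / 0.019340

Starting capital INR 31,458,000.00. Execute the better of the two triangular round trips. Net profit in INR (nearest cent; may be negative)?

Net profit: INR 459,787.29

Best loop INR → NZD → NOK → INR:
INR 31,458,000.00 × 0.019266 (sell INR at bid) = NZD 606,069.83
NZD 606,069.83 × 6.6414 (sell NZD at bid) = NOK 4,025,152.16
NOK 4,025,152.16 ÷ 0.12611 (buy INR at ask) = INR 31,917,787.29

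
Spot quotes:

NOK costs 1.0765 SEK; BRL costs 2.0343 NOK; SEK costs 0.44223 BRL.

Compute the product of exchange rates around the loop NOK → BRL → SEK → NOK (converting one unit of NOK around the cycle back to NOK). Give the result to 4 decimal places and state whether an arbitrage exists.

Around NOK → BRL → SEK → NOK: 1 ÷ 2.0343 ÷ 0.44223 ÷ 1.0765 = 1.032578
Product > 1; profitable direction is NOK → BRL → SEK → NOK.

1.0326 (arbitrage exists)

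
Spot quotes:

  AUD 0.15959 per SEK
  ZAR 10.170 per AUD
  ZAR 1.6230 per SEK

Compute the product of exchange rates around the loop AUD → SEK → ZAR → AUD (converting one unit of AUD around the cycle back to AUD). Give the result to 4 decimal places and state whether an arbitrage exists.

1.0000 (no arbitrage)

Around AUD → SEK → ZAR → AUD: 1 ÷ 0.15959 × 1.6230 ÷ 10.170 = 0.999981
Product ≈ 1 (deviation 0.002%, within rounding noise).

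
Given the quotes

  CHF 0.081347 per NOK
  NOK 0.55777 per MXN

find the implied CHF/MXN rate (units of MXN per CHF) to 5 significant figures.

1 CHF ÷ 0.081347 = 12.293 NOK
12.293 NOK ÷ 0.55777 = 22.0396 MXN

CHF/MXN = 22.040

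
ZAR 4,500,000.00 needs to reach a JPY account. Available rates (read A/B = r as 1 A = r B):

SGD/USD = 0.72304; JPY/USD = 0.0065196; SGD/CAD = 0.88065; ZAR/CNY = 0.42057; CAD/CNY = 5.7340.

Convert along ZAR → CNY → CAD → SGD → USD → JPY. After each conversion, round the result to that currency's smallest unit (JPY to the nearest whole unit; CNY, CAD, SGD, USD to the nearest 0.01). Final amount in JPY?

ZAR 4,500,000.00 × 0.42057 = CNY 1,892,565.00
CNY 1,892,565.00 ÷ 5.7340 = CAD 330,060.17
CAD 330,060.17 ÷ 0.88065 = SGD 374,791.54
SGD 374,791.54 × 0.72304 = USD 270,989.28
USD 270,989.28 ÷ 0.0065196 = JPY 41,565,323

JPY 41,565,323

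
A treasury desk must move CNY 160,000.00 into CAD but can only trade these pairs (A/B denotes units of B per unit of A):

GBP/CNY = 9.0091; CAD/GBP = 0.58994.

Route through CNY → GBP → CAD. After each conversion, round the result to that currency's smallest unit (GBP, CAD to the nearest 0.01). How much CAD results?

CAD 30,104.45

CNY 160,000.00 ÷ 9.0091 = GBP 17,759.82
GBP 17,759.82 ÷ 0.58994 = CAD 30,104.45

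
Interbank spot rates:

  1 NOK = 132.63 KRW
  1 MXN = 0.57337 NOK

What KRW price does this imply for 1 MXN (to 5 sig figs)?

MXN/KRW = 76.046

1 MXN × 0.57337 = 0.57337 NOK
0.57337 NOK × 132.63 = 76.0461 KRW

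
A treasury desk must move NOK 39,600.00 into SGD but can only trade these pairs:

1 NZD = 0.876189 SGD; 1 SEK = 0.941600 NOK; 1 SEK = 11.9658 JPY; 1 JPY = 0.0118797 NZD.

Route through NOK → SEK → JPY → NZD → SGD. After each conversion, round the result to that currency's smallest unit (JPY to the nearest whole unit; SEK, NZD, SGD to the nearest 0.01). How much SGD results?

SGD 5,238.10

NOK 39,600.00 ÷ 0.941600 = SEK 42,056.07
SEK 42,056.07 × 11.9658 = JPY 503,235
JPY 503,235 × 0.0118797 = NZD 5,978.28
NZD 5,978.28 × 0.876189 = SGD 5,238.10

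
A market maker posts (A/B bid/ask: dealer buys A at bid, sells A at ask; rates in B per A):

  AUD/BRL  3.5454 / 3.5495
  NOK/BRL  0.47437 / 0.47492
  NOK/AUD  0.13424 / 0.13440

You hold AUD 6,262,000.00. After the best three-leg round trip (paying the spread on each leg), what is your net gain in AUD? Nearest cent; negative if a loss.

Best loop AUD → BRL → NOK → AUD:
AUD 6,262,000.00 × 3.5454 (sell AUD at bid) = BRL 22,201,294.80
BRL 22,201,294.80 ÷ 0.47492 (buy NOK at ask) = NOK 46,747,441.25
NOK 46,747,441.25 × 0.13424 (sell NOK at bid) = AUD 6,275,376.51

Net profit: AUD 13,376.51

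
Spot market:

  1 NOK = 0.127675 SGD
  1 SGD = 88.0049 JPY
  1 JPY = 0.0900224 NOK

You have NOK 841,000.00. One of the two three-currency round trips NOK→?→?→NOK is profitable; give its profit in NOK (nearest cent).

Profit: NOK 9,666.45

Profitable loop is NOK → SGD → JPY → NOK:
NOK 841,000.00 × 0.127675 = SGD 107,374.68
SGD 107,374.68 × 88.0049 = JPY 9,449,498
JPY 9,449,498 × 0.0900224 = NOK 850,666.45
Profit = NOK 850,666.45 − NOK 841,000.00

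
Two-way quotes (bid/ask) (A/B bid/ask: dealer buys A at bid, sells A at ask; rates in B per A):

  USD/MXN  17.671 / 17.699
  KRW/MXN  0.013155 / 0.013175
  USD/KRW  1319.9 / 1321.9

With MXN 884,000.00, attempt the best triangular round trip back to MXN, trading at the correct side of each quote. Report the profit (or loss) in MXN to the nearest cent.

Best loop MXN → KRW → USD → MXN:
MXN 884,000.00 ÷ 0.013175 (buy KRW at ask) = KRW 67,096,774
KRW 67,096,774 ÷ 1321.9 (buy USD at ask) = USD 50,757.83
USD 50,757.83 × 17.671 (sell USD at bid) = MXN 896,941.60

Net profit: MXN 12,941.60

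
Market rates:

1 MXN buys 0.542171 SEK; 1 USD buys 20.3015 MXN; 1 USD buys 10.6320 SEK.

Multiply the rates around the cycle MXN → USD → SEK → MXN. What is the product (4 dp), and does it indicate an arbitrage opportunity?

Around MXN → USD → SEK → MXN: 1 ÷ 20.3015 × 10.6320 ÷ 0.542171 = 0.965941
Product < 1; profitable direction is MXN → SEK → USD → MXN.

0.9659 (arbitrage exists)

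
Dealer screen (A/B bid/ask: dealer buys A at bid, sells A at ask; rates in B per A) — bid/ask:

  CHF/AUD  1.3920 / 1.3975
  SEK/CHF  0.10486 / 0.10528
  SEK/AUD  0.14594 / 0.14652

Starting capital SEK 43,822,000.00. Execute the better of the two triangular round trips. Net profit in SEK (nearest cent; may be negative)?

Net result: SEK -165,956.53 (no profitable arbitrage after spreads)

Best loop SEK → CHF → AUD → SEK:
SEK 43,822,000.00 × 0.10486 (sell SEK at bid) = CHF 4,595,174.92
CHF 4,595,174.92 × 1.3920 (sell CHF at bid) = AUD 6,396,483.49
AUD 6,396,483.49 ÷ 0.14652 (buy SEK at ask) = SEK 43,656,043.47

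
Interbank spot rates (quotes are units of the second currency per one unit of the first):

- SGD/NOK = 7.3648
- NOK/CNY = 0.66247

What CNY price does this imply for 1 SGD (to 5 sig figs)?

1 SGD × 7.3648 = 7.3648 NOK
7.3648 NOK × 0.66247 = 4.87896 CNY

SGD/CNY = 4.8790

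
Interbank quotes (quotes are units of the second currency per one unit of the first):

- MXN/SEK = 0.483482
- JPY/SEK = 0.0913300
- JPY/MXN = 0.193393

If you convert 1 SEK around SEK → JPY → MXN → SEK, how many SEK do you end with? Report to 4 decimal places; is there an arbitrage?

Around SEK → JPY → MXN → SEK: 1 ÷ 0.0913300 × 0.193393 × 0.483482 = 1.023782
Product > 1; profitable direction is SEK → JPY → MXN → SEK.

1.0238 (arbitrage exists)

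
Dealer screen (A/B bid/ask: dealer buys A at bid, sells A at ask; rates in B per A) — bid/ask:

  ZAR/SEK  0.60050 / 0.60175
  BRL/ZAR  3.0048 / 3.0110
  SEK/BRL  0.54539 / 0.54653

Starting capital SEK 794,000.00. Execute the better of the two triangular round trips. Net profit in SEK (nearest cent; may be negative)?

Net profit: SEK 7,825.09

Best loop SEK → ZAR → BRL → SEK:
SEK 794,000.00 ÷ 0.60175 (buy ZAR at ask) = ZAR 1,319,484.84
ZAR 1,319,484.84 ÷ 3.0110 (buy BRL at ask) = BRL 438,221.47
BRL 438,221.47 ÷ 0.54653 (buy SEK at ask) = SEK 801,825.09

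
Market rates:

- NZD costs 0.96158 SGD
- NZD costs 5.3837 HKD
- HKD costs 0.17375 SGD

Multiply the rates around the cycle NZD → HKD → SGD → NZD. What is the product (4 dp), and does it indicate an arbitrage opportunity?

0.9728 (arbitrage exists)

Around NZD → HKD → SGD → NZD: 1 × 5.3837 × 0.17375 ÷ 0.96158 = 0.972793
Product < 1; profitable direction is NZD → SGD → HKD → NZD.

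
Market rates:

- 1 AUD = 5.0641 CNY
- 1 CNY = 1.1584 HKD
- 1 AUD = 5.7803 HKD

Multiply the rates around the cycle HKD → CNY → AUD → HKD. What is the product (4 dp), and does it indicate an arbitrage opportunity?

Around HKD → CNY → AUD → HKD: 1 ÷ 1.1584 ÷ 5.0641 × 5.7803 = 0.985348
Product < 1; profitable direction is HKD → AUD → CNY → HKD.

0.9853 (arbitrage exists)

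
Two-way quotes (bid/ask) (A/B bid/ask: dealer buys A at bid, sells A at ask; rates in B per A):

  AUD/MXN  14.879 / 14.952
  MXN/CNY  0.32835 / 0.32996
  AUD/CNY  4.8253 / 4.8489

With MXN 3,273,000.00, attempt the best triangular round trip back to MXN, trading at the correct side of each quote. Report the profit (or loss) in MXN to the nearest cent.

Best loop MXN → CNY → AUD → MXN:
MXN 3,273,000.00 × 0.32835 (sell MXN at bid) = CNY 1,074,689.55
CNY 1,074,689.55 ÷ 4.8489 (buy AUD at ask) = AUD 221,635.74
AUD 221,635.74 × 14.879 (sell AUD at bid) = MXN 3,297,718.21

Net profit: MXN 24,718.21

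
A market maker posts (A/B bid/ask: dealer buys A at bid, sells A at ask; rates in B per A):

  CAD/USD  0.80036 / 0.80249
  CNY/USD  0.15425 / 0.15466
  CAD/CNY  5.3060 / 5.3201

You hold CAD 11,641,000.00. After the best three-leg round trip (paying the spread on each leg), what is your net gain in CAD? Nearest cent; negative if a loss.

Best loop CAD → CNY → USD → CAD:
CAD 11,641,000.00 × 5.3060 (sell CAD at bid) = CNY 61,767,146.00
CNY 61,767,146.00 × 0.15425 (sell CNY at bid) = USD 9,527,582.27
USD 9,527,582.27 ÷ 0.80249 (buy CAD at ask) = CAD 11,872,524.61

Net profit: CAD 231,524.61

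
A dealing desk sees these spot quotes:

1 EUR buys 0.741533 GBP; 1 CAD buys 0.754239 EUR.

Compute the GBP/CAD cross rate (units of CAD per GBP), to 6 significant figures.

1 GBP ÷ 0.741533 = 1.34856 EUR
1.34856 EUR ÷ 0.754239 = 1.78797 CAD

GBP/CAD = 1.78797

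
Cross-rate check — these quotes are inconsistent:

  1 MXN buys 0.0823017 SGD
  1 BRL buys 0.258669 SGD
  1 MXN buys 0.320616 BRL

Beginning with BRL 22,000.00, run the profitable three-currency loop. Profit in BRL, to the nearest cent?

Profitable loop is BRL → SGD → MXN → BRL:
BRL 22,000.00 × 0.258669 = SGD 5,690.72
SGD 5,690.72 ÷ 0.0823017 = MXN 69,144.60
MXN 69,144.60 × 0.320616 = BRL 22,168.86
Profit = BRL 22,168.86 − BRL 22,000.00

Profit: BRL 168.86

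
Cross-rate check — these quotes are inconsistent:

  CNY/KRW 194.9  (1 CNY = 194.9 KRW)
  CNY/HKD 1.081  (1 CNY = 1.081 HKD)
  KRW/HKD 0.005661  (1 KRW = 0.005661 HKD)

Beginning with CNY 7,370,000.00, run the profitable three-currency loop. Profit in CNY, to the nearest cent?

Profit: CNY 152,233.11

Profitable loop is CNY → KRW → HKD → CNY:
CNY 7,370,000.00 × 194.9 = KRW 1,436,413,000
KRW 1,436,413,000 × 0.005661 = HKD 8,131,533.99
HKD 8,131,533.99 ÷ 1.081 = CNY 7,522,233.11
Profit = CNY 7,522,233.11 − CNY 7,370,000.00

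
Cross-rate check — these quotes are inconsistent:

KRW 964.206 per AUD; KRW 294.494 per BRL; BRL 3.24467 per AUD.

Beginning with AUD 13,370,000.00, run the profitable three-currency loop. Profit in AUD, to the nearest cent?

Profit: AUD 121,314.07

Profitable loop is AUD → KRW → BRL → AUD:
AUD 13,370,000.00 × 964.206 = KRW 12,891,434,220
KRW 12,891,434,220 ÷ 294.494 = BRL 43,774,862.03
BRL 43,774,862.03 ÷ 3.24467 = AUD 13,491,314.07
Profit = AUD 13,491,314.07 − AUD 13,370,000.00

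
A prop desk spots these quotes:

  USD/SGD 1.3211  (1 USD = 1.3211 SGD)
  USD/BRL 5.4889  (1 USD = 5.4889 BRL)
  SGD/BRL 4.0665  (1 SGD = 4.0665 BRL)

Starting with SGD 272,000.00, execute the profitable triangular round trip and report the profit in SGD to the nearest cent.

Profit: SGD 5,905.89

Profitable loop is SGD → USD → BRL → SGD:
SGD 272,000.00 ÷ 1.3211 = USD 205,889.03
USD 205,889.03 × 5.4889 = BRL 1,130,104.31
BRL 1,130,104.31 ÷ 4.0665 = SGD 277,905.89
Profit = SGD 277,905.89 − SGD 272,000.00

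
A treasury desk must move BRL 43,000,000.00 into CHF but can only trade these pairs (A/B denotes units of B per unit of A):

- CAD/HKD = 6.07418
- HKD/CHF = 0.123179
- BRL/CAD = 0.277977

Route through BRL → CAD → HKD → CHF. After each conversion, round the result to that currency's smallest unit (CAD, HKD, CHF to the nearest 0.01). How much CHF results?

CHF 8,943,379.31

BRL 43,000,000.00 × 0.277977 = CAD 11,953,011.00
CAD 11,953,011.00 × 6.07418 = HKD 72,604,740.36
HKD 72,604,740.36 × 0.123179 = CHF 8,943,379.31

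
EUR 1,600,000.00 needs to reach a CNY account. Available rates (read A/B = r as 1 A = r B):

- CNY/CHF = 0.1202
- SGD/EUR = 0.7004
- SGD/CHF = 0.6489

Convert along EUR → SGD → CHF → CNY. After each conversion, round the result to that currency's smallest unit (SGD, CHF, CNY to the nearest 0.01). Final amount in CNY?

EUR 1,600,000.00 ÷ 0.7004 = SGD 2,284,408.91
SGD 2,284,408.91 × 0.6489 = CHF 1,482,352.94
CHF 1,482,352.94 ÷ 0.1202 = CNY 12,332,387.19

CNY 12,332,387.19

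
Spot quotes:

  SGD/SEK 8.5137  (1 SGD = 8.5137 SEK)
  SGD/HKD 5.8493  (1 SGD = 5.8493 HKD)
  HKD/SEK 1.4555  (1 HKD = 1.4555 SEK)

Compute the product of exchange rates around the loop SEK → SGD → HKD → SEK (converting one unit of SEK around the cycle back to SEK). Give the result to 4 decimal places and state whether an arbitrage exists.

Around SEK → SGD → HKD → SEK: 1 ÷ 8.5137 × 5.8493 × 1.4555 = 0.999995
Product ≈ 1 (deviation 0.001%, within rounding noise).

1.0000 (no arbitrage)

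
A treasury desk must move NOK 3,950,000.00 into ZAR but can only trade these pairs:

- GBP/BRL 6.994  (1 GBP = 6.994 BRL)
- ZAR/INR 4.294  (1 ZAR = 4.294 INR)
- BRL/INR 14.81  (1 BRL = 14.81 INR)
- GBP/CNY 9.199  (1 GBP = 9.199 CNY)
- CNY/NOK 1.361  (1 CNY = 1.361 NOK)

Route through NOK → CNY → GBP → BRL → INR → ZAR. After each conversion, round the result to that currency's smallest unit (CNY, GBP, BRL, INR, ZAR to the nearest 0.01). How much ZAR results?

NOK 3,950,000.00 ÷ 1.361 = CNY 2,902,277.74
CNY 2,902,277.74 ÷ 9.199 = GBP 315,499.27
GBP 315,499.27 × 6.994 = BRL 2,206,601.89
BRL 2,206,601.89 × 14.81 = INR 32,679,773.99
INR 32,679,773.99 ÷ 4.294 = ZAR 7,610,566.84

ZAR 7,610,566.84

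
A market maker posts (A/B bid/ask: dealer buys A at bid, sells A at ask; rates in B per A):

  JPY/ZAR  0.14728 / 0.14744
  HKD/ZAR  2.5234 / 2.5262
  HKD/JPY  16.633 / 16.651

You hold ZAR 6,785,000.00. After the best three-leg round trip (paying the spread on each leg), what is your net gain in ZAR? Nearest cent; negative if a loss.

Best loop ZAR → JPY → HKD → ZAR:
ZAR 6,785,000.00 ÷ 0.14744 (buy JPY at ask) = JPY 46,018,719
JPY 46,018,719 ÷ 16.651 (buy HKD at ask) = HKD 2,763,721.07
HKD 2,763,721.07 × 2.5234 (sell HKD at bid) = ZAR 6,973,973.74

Net profit: ZAR 188,973.74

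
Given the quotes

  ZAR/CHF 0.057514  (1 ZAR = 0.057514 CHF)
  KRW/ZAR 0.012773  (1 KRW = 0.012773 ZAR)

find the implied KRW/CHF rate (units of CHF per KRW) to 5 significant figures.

1 KRW × 0.012773 = 0.012773 ZAR
0.012773 ZAR × 0.057514 = 0.000734626 CHF

KRW/CHF = 0.00073463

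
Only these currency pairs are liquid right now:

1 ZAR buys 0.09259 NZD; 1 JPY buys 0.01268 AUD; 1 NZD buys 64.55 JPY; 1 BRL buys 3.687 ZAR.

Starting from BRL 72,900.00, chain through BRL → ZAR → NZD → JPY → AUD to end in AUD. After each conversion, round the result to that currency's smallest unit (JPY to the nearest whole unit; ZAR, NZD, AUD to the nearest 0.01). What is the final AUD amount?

AUD 20,369.49

BRL 72,900.00 × 3.687 = ZAR 268,782.30
ZAR 268,782.30 × 0.09259 = NZD 24,886.55
NZD 24,886.55 × 64.55 = JPY 1,606,427
JPY 1,606,427 × 0.01268 = AUD 20,369.49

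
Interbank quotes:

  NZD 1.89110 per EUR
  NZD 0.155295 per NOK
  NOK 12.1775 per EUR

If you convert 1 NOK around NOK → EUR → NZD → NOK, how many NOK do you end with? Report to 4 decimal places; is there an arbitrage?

Around NOK → EUR → NZD → NOK: 1 ÷ 12.1775 × 1.89110 ÷ 0.155295 = 0.999997
Product ≈ 1 (deviation 0.000%, within rounding noise).

1.0000 (no arbitrage)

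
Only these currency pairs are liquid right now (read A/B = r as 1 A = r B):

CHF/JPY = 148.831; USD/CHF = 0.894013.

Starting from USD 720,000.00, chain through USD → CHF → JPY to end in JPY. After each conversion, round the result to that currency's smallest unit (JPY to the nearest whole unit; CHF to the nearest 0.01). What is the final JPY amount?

JPY 95,800,931

USD 720,000.00 × 0.894013 = CHF 643,689.36
CHF 643,689.36 × 148.831 = JPY 95,800,931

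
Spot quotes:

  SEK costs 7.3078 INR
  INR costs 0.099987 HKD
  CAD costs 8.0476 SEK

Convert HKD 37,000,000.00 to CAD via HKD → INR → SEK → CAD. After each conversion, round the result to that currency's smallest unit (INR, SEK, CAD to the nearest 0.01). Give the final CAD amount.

CAD 6,292,238.14

HKD 37,000,000.00 ÷ 0.099987 = INR 370,048,106.25
INR 370,048,106.25 ÷ 7.3078 = SEK 50,637,415.67
SEK 50,637,415.67 ÷ 8.0476 = CAD 6,292,238.14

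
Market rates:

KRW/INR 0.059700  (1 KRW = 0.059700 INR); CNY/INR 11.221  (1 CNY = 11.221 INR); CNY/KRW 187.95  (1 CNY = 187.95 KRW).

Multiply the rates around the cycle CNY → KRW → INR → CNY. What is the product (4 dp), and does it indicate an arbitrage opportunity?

1.0000 (no arbitrage)

Around CNY → KRW → INR → CNY: 1 × 187.95 × 0.059700 ÷ 11.221 = 0.999966
Product ≈ 1 (deviation 0.003%, within rounding noise).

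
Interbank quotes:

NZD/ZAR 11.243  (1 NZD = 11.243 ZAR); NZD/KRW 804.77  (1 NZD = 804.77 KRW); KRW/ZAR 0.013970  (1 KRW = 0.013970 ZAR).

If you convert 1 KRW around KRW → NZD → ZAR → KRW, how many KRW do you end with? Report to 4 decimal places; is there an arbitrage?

1.0000 (no arbitrage)

Around KRW → NZD → ZAR → KRW: 1 ÷ 804.77 × 11.243 ÷ 0.013970 = 1.000032
Product ≈ 1 (deviation 0.003%, within rounding noise).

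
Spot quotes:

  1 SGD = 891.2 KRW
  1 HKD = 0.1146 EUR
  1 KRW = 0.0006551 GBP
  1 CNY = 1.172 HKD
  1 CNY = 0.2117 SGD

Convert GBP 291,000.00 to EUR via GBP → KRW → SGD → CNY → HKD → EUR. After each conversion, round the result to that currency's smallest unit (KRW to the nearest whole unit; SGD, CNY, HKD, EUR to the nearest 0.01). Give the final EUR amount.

GBP 291,000.00 ÷ 0.0006551 = KRW 444,206,991
KRW 444,206,991 ÷ 891.2 = SGD 498,436.93
SGD 498,436.93 ÷ 0.2117 = CNY 2,354,449.36
CNY 2,354,449.36 × 1.172 = HKD 2,759,414.65
HKD 2,759,414.65 × 0.1146 = EUR 316,228.92

EUR 316,228.92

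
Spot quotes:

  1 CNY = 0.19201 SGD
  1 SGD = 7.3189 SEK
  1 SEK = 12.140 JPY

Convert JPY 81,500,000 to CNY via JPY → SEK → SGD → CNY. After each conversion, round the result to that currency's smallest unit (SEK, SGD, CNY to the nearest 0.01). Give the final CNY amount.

JPY 81,500,000 ÷ 12.140 = SEK 6,713,344.32
SEK 6,713,344.32 ÷ 7.3189 = SGD 917,261.38
SGD 917,261.38 ÷ 0.19201 = CNY 4,777,154.21

CNY 4,777,154.21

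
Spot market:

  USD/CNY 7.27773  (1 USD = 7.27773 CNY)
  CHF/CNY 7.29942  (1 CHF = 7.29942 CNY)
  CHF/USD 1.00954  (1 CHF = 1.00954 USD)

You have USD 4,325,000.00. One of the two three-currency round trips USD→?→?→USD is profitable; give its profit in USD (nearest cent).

Profit: USD 28,286.29

Profitable loop is USD → CNY → CHF → USD:
USD 4,325,000.00 × 7.27773 = CNY 31,476,182.25
CNY 31,476,182.25 ÷ 7.29942 = CHF 4,312,148.40
CHF 4,312,148.40 × 1.00954 = USD 4,353,286.29
Profit = USD 4,353,286.29 − USD 4,325,000.00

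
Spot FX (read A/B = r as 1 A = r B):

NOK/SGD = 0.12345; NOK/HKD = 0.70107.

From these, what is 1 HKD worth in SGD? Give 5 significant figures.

1 HKD ÷ 0.70107 = 1.42639 NOK
1.42639 NOK × 0.12345 = 0.176088 SGD

HKD/SGD = 0.17609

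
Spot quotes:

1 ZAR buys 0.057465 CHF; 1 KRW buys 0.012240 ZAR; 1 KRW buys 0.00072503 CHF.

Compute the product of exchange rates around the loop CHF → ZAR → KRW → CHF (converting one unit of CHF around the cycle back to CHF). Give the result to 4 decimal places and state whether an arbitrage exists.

1.0308 (arbitrage exists)

Around CHF → ZAR → KRW → CHF: 1 ÷ 0.057465 ÷ 0.012240 × 0.00072503 = 1.030792
Product > 1; profitable direction is CHF → ZAR → KRW → CHF.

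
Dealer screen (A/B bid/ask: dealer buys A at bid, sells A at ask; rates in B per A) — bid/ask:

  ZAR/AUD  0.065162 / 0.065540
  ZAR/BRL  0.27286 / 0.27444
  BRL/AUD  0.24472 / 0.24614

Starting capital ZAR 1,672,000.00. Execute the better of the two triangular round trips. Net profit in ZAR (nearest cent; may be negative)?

Net profit: ZAR 31,488.38

Best loop ZAR → BRL → AUD → ZAR:
ZAR 1,672,000.00 × 0.27286 (sell ZAR at bid) = BRL 456,221.92
BRL 456,221.92 × 0.24472 (sell BRL at bid) = AUD 111,646.63
AUD 111,646.63 ÷ 0.065540 (buy ZAR at ask) = ZAR 1,703,488.38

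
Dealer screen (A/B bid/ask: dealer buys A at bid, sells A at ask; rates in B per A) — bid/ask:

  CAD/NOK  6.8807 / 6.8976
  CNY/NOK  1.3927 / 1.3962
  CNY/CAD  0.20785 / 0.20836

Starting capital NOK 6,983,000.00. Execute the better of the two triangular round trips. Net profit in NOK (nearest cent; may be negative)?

Best loop NOK → CNY → CAD → NOK:
NOK 6,983,000.00 ÷ 1.3962 (buy CNY at ask) = CNY 5,001,432.46
CNY 5,001,432.46 × 0.20785 (sell CNY at bid) = CAD 1,039,547.74
CAD 1,039,547.74 × 6.8807 (sell CAD at bid) = NOK 7,152,816.11

Net profit: NOK 169,816.11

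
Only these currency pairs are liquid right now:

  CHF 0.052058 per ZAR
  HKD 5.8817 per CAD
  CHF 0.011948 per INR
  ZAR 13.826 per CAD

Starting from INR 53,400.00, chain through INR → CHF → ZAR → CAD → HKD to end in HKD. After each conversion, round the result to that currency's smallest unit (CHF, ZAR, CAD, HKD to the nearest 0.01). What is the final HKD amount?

HKD 5,213.77

INR 53,400.00 × 0.011948 = CHF 638.02
CHF 638.02 ÷ 0.052058 = ZAR 12,255.95
ZAR 12,255.95 ÷ 13.826 = CAD 886.44
CAD 886.44 × 5.8817 = HKD 5,213.77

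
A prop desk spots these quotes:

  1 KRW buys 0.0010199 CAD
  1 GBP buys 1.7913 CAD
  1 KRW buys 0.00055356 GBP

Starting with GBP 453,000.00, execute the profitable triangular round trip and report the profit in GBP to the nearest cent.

Profitable loop is GBP → KRW → CAD → GBP:
GBP 453,000.00 ÷ 0.00055356 = KRW 818,339,475
KRW 818,339,475 × 0.0010199 = CAD 834,624.43
CAD 834,624.43 ÷ 1.7913 = GBP 465,932.25
Profit = GBP 465,932.25 − GBP 453,000.00

Profit: GBP 12,932.25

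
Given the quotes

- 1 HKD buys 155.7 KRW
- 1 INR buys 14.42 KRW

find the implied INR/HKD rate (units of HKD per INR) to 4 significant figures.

1 INR × 14.42 = 14.42 KRW
14.42 KRW ÷ 155.7 = 0.092614 HKD

INR/HKD = 0.09261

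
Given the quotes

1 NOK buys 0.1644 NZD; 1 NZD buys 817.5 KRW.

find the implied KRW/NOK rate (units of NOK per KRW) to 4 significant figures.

1 KRW ÷ 817.5 = 0.00122324 NZD
0.00122324 NZD ÷ 0.1644 = 0.00744064 NOK

KRW/NOK = 0.007441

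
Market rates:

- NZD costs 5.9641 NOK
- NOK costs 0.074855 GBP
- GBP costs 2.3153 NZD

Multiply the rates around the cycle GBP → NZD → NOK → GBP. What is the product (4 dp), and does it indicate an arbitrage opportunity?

1.0336 (arbitrage exists)

Around GBP → NZD → NOK → GBP: 1 × 2.3153 × 5.9641 × 0.074855 = 1.033649
Product > 1; profitable direction is GBP → NZD → NOK → GBP.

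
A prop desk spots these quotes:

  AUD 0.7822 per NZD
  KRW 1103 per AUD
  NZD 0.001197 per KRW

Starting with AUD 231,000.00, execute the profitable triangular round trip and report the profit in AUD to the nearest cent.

Profit: AUD 7,561.00

Profitable loop is AUD → KRW → NZD → AUD:
AUD 231,000.00 × 1103 = KRW 254,793,000
KRW 254,793,000 × 0.001197 = NZD 304,987.22
NZD 304,987.22 × 0.7822 = AUD 238,561.00
Profit = AUD 238,561.00 − AUD 231,000.00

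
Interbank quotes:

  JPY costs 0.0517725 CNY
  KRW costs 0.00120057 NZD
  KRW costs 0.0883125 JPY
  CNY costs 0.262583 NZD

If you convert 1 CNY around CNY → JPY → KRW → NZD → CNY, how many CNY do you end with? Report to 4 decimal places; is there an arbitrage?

Around CNY → JPY → KRW → NZD → CNY: 1 ÷ 0.0517725 ÷ 0.0883125 × 0.00120057 ÷ 0.262583 = 0.999999
Product ≈ 1 (deviation 0.000%, within rounding noise).

1.0000 (no arbitrage)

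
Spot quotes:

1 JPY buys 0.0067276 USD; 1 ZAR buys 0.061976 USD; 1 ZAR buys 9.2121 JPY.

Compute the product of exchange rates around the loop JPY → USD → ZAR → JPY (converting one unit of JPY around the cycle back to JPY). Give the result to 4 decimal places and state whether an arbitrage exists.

Around JPY → USD → ZAR → JPY: 1 × 0.0067276 ÷ 0.061976 × 9.2121 = 0.999989
Product ≈ 1 (deviation 0.001%, within rounding noise).

1.0000 (no arbitrage)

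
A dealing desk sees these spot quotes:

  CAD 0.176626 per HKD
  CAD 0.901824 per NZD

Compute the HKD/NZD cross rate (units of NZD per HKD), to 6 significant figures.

HKD/NZD = 0.195854

1 HKD × 0.176626 = 0.176626 CAD
0.176626 CAD ÷ 0.901824 = 0.195854 NZD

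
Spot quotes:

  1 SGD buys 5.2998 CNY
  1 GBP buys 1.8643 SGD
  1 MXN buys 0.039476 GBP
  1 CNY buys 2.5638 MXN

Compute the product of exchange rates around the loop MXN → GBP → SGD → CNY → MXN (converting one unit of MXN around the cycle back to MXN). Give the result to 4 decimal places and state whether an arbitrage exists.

1.0000 (no arbitrage)

Around MXN → GBP → SGD → CNY → MXN: 1 × 0.039476 × 1.8643 × 5.2998 × 2.5638 = 0.999983
Product ≈ 1 (deviation 0.002%, within rounding noise).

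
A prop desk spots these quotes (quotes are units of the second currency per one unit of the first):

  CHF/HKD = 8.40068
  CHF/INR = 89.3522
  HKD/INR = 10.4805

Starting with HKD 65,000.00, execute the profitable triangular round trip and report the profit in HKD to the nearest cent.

Profitable loop is HKD → CHF → INR → HKD:
HKD 65,000.00 ÷ 8.40068 = CHF 7,737.47
CHF 7,737.47 × 89.3522 = INR 691,359.87
INR 691,359.87 ÷ 10.4805 = HKD 65,966.31
Profit = HKD 65,966.31 − HKD 65,000.00

Profit: HKD 966.31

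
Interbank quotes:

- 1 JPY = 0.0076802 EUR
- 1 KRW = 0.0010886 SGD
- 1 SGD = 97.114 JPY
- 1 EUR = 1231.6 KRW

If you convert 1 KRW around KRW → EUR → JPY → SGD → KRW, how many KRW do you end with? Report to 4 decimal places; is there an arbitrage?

Around KRW → EUR → JPY → SGD → KRW: 1 ÷ 1231.6 ÷ 0.0076802 ÷ 97.114 ÷ 0.0010886 = 1.000018
Product ≈ 1 (deviation 0.002%, within rounding noise).

1.0000 (no arbitrage)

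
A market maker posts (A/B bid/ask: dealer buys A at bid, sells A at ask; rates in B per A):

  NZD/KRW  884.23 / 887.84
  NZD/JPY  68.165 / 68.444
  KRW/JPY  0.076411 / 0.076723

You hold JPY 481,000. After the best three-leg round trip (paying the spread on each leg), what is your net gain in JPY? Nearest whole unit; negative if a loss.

Net profit: JPY 334

Best loop JPY → KRW → NZD → JPY:
JPY 481,000 ÷ 0.076723 (buy KRW at ask) = KRW 6,269,306
KRW 6,269,306 ÷ 887.84 (buy NZD at ask) = NZD 7,061.30
NZD 7,061.30 × 68.165 (sell NZD at bid) = JPY 481,334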